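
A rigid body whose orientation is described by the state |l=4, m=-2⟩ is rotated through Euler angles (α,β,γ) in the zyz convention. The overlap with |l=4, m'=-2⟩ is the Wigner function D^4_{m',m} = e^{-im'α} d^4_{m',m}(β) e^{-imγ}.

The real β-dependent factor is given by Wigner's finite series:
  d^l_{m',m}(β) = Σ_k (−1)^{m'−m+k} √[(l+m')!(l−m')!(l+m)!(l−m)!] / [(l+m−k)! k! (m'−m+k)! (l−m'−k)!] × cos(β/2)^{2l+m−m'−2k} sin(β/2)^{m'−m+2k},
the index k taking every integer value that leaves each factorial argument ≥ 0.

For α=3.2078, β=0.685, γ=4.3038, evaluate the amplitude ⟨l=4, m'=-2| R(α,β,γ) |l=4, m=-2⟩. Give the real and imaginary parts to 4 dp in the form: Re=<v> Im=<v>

Re=0.1359 Im=-0.1110

D^4_{-2,-2}(3.2078,0.685,4.3038) = e^{-i·-2·3.2078}·d^4_{-2,-2}(0.685)·e^{-i·-2·4.3038}. Compute d first:
Half-angle: c=0.941918, s=0.335843. N=√(2·720·2·720)=1440.000000
Admissible k: 0..2 (factorial args all ≥0)
  k=0: (−1)^0·1440.0000/(1440)·0.9419^8·0.3358^0 = +0.619591
  k=1: (−1)^1·1440.0000/(120)·0.9419^6·0.3358^2 = -0.945219
  k=2: (−1)^2·1440.0000/(96)·0.9419^4·0.3358^4 = +0.150206
d^4_{-2,-2}(0.685) = +0.619591 -0.945219 +0.150206 = -0.175422
Phases: e^{-i·(-2)·3.2078}=+0.991246+0.132028i, e^{-i·(-2)·4.3038}=-0.684282+0.729218i ⇒ D=+0.135876-0.110952i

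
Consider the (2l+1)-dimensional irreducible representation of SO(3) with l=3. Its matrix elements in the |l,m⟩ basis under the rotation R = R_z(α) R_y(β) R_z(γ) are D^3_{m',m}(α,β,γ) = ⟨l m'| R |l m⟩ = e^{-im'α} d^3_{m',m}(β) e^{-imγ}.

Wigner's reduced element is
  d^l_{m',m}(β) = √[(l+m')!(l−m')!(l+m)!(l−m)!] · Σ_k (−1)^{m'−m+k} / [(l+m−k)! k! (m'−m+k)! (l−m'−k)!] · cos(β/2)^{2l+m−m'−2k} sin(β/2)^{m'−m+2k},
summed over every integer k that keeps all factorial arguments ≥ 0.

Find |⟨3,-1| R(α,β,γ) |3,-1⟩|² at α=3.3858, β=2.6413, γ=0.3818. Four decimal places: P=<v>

P=0.0876

Split into d^3_{-1,-1}(β=2.6413) × two z-phases.
Half-angle: c=0.247546, s=0.968876. N=√(2·24·2·24)=48.000000
Admissible k: 0..2 (factorial args all ≥0)
  k=0: (−1)^0·48.0000/(48)·0.2475^6·0.9689^0 = +0.000230
  k=1: (−1)^1·48.0000/(6)·0.2475^4·0.9689^2 = -0.028200
  k=2: (−1)^2·48.0000/(8)·0.2475^2·0.9689^4 = +0.323993
d^3_{-1,-1}(2.6413) = +0.000230 -0.028200 +0.323993 = +0.296023
|D^3_{-1,-1}|² = |d^3_{-1,-1}(β)|² = (+0.296023)² = 0.087630 (the z-rotation phases have unit modulus)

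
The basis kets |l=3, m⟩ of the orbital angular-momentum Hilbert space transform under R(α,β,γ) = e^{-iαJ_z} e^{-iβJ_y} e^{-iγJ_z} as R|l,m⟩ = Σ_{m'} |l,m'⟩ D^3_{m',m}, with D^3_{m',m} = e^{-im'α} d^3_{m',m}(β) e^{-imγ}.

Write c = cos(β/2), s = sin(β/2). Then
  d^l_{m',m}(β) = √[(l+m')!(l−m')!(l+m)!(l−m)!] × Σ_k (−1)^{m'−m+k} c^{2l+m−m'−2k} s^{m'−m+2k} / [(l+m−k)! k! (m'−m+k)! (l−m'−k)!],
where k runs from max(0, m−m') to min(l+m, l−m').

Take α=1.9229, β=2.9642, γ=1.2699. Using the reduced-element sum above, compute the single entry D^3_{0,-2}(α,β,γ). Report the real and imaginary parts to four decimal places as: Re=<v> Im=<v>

Re=0.0346 Im=-0.0238

First d^3_{0,-2}(β=2.9642), then the phase factors e^{-i(0)α} and e^{-i(-2)γ}:
Half-angle: c=0.088580, s=0.996069. N=√(6·6·1·120)=65.726707
The bounds max(0,m−m')=0 and min(l+m,l−m')=1 give 2 terms
  k=0: (−1)^2·65.7267/(12)·0.0886^4·0.9961^2 = +0.000335
  k=1: (−1)^3·65.7267/(12)·0.0886^2·0.9961^4 = -0.042305
d^3_{0,-2}(2.9642) = +0.000335 -0.042305 = -0.041970
Phases: e^{-i·(0)·1.9229}=+1.000000+0.000000i, e^{-i·(-2)·1.2699}=-0.824322+0.566121i ⇒ D=+0.034597-0.023760i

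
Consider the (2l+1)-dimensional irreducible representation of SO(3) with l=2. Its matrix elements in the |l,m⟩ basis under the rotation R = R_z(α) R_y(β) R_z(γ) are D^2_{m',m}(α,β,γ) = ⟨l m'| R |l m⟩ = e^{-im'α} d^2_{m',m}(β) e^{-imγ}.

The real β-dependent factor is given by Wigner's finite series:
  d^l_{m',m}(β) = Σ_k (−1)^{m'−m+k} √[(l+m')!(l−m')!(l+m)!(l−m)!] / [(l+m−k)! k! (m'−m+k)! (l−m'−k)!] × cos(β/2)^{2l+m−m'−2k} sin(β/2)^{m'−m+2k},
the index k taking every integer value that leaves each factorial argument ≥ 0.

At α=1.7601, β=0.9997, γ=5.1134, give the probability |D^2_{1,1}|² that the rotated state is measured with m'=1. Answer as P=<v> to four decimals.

P=0.0039

Split into d^2_{1,1}(β=0.9997) × two z-phases.
With c≡cos(β/2)=0.877654 and s≡sin(β/2)=0.479294, N=[6·1·6·1]^{1/2}=6.000000
Admissible k: 0..1 (factorial args all ≥0)
  k=0: (−1)^0·6.0000/(6)·0.8777^4·0.4793^0 = +0.593327
  k=1: (−1)^1·6.0000/(2)·0.8777^2·0.4793^2 = -0.530850
d^2_{1,1}(0.9997) = +0.593327 -0.530850 = +0.062477
|D^2_{1,1}|² = |d^2_{1,1}(β)|² = (+0.062477)² = 0.003903 (the z-rotation phases have unit modulus)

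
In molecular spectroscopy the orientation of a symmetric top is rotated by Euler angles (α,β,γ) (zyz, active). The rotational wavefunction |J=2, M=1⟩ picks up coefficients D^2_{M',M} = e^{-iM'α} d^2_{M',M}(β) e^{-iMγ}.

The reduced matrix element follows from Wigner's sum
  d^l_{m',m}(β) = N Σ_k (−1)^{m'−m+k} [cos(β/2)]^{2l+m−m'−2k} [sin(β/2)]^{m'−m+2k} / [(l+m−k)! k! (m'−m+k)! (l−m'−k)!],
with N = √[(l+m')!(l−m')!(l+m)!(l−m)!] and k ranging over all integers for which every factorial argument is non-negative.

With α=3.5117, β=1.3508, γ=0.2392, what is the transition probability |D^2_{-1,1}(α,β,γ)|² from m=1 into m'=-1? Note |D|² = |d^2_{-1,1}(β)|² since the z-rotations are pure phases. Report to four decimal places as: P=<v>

P=0.3153

D^2_{-1,1}(3.5117,1.3508,0.2392) = e^{-i·-1·3.5117}·d^2_{-1,1}(1.3508)·e^{-i·1·0.2392}. Compute d first:
Half-angle: c=0.780457, s=0.625210. N=√(1·6·6·1)=6.000000
Admissible k: 2..3 (factorial args all ≥0)
  k=2: (−1)^0·6.0000/(2)·0.7805^2·0.6252^2 = +0.714283
  k=3: (−1)^1·6.0000/(6)·0.7805^0·0.6252^4 = -0.152793
d^2_{-1,1}(1.3508) = +0.714283 -0.152793 = +0.561490
|D^2_{-1,1}|² = |d^2_{-1,1}(β)|² = (+0.561490)² = 0.315271 (the z-rotation phases have unit modulus)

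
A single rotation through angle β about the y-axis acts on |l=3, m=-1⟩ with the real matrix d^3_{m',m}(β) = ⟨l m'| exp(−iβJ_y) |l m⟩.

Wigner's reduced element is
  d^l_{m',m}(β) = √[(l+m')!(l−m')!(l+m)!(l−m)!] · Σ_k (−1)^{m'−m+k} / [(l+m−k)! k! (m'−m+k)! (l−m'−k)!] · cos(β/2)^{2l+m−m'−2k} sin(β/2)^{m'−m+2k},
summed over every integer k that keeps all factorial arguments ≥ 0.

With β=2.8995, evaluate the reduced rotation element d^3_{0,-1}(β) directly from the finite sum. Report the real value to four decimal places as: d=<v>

d^3_{0,-1}(β=2.8995) via Wigner's sum:
With c≡cos(β/2)=0.120751 and s≡sin(β/2)=0.992683, N=[6·6·2·24]^{1/2}=41.569219
Admissible k: 0..2 (factorial args all ≥0)
  k=0: (−1)^1·41.5692/(12)·0.1208^5·0.9927^1 = -0.000088
  k=1: (−1)^2·41.5692/(4)·0.1208^3·0.9927^3 = +0.017898
  k=2: (−1)^3·41.5692/(12)·0.1208^1·0.9927^5 = -0.403212
d^3_{0,-1}(2.8995) = -0.000088 +0.017898 -0.403212 = -0.385402

d=-0.3854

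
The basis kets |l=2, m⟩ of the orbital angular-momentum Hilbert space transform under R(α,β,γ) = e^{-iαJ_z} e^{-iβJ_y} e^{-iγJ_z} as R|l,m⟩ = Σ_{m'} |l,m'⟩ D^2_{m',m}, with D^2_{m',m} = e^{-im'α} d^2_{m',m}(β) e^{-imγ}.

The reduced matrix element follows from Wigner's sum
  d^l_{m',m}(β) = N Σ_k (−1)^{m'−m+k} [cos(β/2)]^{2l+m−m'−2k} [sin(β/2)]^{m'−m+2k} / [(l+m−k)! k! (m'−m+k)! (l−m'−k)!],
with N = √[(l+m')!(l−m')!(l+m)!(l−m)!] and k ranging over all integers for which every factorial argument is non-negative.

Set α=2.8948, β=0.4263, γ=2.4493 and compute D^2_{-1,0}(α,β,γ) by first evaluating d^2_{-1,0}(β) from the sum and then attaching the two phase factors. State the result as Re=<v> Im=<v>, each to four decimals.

First d^2_{-1,0}(β=0.4263), then the phase factors e^{-i(-1)α} and e^{-i(0)γ}:
Half-angle: c=0.977369, s=0.211540. N=√(1·6·2·2)=4.898979
k: max(0,(0)−(-1))=1 … min(2+(0),2−(-1))=2
  k=1: (−1)^0·4.8990/(2)·0.9774^3·0.2115^1 = +0.483775
  k=2: (−1)^1·4.8990/(2)·0.9774^1·0.2115^3 = -0.022663
d^2_{-1,0}(0.4263) = +0.483775 -0.022663 = +0.461113
Phases: e^{-i·(-1)·2.8948}=-0.969701+0.244295i, e^{-i·(0)·2.4493}=+1.000000+0.000000i ⇒ D=-0.447141+0.112648i

Re=-0.4471 Im=0.1126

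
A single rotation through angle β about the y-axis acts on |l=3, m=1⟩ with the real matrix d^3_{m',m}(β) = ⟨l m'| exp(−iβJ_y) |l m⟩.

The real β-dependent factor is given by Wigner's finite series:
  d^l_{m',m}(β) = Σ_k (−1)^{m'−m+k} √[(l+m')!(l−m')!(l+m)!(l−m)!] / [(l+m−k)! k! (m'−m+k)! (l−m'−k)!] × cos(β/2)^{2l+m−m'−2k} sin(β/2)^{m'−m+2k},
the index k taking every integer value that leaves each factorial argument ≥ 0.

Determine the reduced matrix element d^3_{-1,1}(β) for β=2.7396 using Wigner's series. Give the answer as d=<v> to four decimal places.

d=0.6003

d^3_{-1,1}(β=2.7396) via Wigner's sum:
With c≡cos(β/2)=0.199646 and s≡sin(β/2)=0.979868, N=[2·24·24·2]^{1/2}=48.000000
k: max(0,(1)−(-1))=2 … min(3+(1),3−(-1))=4
  k=2: (−1)^0·48.0000/(8)·0.1996^4·0.9799^2 = +0.009152
  k=3: (−1)^1·48.0000/(6)·0.1996^2·0.9799^4 = -0.293955
  k=4: (−1)^2·48.0000/(48)·0.1996^0·0.9799^6 = +0.885128
d^3_{-1,1}(2.7396) = +0.009152 -0.293955 +0.885128 = +0.600325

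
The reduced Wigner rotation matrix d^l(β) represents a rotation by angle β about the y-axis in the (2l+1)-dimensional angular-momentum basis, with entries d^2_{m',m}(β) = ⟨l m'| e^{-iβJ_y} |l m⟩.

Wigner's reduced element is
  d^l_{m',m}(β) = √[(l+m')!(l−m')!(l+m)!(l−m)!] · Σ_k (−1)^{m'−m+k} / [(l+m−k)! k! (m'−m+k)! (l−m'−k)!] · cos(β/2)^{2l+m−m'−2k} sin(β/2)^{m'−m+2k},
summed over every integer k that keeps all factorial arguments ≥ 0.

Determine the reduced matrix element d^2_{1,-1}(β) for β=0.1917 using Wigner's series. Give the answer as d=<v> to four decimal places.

d^2_{1,-1}(β=0.1917) via Wigner's sum:
With c≡cos(β/2)=0.995410 and s≡sin(β/2)=0.095703, N=[6·1·1·6]^{1/2}=6.000000
k∈{0,1} keeps every argument non-negative
  k=0: (−1)^2·6.0000/(2)·0.9954^2·0.0957^2 = +0.027226
  k=1: (−1)^3·6.0000/(6)·0.9954^0·0.0957^4 = -0.000084
d^2_{1,-1}(0.1917) = +0.027226 -0.000084 = +0.027142

d=0.0271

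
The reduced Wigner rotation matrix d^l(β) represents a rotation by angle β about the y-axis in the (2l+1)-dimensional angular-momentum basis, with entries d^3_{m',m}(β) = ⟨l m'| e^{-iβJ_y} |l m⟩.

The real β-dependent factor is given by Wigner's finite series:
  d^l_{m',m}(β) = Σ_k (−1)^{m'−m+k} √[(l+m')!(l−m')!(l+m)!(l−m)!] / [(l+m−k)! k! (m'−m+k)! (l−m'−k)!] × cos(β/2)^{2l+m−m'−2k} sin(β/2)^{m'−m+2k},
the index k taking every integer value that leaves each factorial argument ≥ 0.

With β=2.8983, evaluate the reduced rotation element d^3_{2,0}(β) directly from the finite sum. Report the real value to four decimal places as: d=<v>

d=-0.0771

d^3_{2,0}(β=2.8983) via Wigner's sum:
c=cos(2.8983/2)=0.121347, s=sin(2.8983/2)=0.992610; N=√[120·1·6·6]=65.726707
k∈{0,1} keeps every argument non-negative
  k=0: (−1)^2·65.7267/(12)·0.1213^4·0.9926^2 = +0.001170
  k=1: (−1)^3·65.7267/(12)·0.1213^2·0.9926^4 = -0.078294
d^3_{2,0}(2.8983) = +0.001170 -0.078294 = -0.077124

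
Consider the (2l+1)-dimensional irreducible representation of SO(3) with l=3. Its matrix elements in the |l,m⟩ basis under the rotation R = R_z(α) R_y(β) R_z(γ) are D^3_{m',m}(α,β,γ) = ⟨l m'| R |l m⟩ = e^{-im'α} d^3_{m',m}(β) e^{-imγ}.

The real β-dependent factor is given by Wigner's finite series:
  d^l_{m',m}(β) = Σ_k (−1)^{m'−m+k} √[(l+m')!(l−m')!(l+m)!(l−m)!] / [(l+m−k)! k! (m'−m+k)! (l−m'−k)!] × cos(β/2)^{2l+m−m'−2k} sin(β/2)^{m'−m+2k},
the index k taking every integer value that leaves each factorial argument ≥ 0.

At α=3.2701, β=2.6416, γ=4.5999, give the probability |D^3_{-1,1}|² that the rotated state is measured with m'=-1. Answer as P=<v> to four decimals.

Split into d^3_{-1,1}(β=2.6416) × two z-phases.
Half-angle: c=0.247400, s=0.968913. N=√(2·24·24·2)=48.000000
Admissible k: 2..4 (factorial args all ≥0)
  k=2: (−1)^0·48.0000/(8)·0.2474^4·0.9689^2 = +0.021102
  k=3: (−1)^1·48.0000/(6)·0.2474^2·0.9689^4 = -0.431549
  k=4: (−1)^2·48.0000/(48)·0.2474^0·0.9689^6 = +0.827389
d^3_{-1,1}(2.6416) = +0.021102 -0.431549 +0.827389 = +0.416941
|D^3_{-1,1}|² = |d^3_{-1,1}(β)|² = (+0.416941)² = 0.173840 (the z-rotation phases have unit modulus)

P=0.1738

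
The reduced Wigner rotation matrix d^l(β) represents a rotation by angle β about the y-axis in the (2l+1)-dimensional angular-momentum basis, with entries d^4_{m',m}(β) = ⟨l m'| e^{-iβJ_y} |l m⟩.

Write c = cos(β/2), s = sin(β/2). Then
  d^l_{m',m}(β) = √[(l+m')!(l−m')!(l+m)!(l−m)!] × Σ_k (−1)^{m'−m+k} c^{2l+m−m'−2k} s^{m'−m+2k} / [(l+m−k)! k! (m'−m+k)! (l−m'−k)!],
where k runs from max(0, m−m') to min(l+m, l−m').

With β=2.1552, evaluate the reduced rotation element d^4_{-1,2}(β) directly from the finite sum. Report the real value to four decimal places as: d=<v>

d=-0.1374

d^4_{-1,2}(β=2.1552) via Wigner's sum:
With c≡cos(β/2)=0.473444 and s≡sin(β/2)=0.880824, N=[6·120·720·2]^{1/2}=1018.233765
Admissible k: 3..5 (factorial args all ≥0)
  k=3: (−1)^0·1018.2338/(72)·0.4734^5·0.8808^3 = +0.229892
  k=4: (−1)^1·1018.2338/(48)·0.4734^3·0.8808^5 = -1.193596
  k=5: (−1)^2·1018.2338/(240)·0.4734^1·0.8808^7 = +0.826283
d^4_{-1,2}(2.1552) = +0.229892 -1.193596 +0.826283 = -0.137420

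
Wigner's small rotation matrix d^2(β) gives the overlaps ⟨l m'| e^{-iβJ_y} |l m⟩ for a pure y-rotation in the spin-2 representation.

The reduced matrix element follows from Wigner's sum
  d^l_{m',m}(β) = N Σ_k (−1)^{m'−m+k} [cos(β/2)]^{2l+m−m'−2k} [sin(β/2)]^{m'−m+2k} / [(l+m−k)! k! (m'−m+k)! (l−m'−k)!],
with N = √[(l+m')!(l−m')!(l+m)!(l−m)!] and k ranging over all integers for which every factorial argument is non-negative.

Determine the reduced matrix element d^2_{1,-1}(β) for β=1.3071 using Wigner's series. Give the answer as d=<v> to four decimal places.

d=0.5624

d^2_{1,-1}(β=1.3071) via Wigner's sum:
With c≡cos(β/2)=0.793930 and s≡sin(β/2)=0.608009, N=[6·1·1·6]^{1/2}=6.000000
The bounds max(0,m−m')=0 and min(l+m,l−m')=1 give 2 terms
  k=0: (−1)^2·6.0000/(2)·0.7939^2·0.6080^2 = +0.699046
  k=1: (−1)^3·6.0000/(6)·0.7939^0·0.6080^4 = -0.136659
d^2_{1,-1}(1.3071) = +0.699046 -0.136659 = +0.562387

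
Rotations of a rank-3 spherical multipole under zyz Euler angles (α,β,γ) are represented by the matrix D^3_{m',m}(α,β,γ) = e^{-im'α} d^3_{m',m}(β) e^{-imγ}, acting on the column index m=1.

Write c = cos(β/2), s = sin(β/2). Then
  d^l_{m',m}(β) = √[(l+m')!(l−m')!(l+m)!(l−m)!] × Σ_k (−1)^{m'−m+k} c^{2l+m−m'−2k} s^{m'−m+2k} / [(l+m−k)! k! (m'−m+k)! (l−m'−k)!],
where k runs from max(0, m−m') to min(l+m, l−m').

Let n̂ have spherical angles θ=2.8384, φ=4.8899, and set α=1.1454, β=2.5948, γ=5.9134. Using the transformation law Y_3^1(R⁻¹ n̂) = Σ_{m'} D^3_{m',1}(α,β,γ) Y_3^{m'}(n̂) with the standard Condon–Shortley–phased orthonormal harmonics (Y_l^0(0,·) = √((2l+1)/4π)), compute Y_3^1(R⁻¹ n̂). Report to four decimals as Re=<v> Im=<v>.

Need the full column D^3_{m',1} for m'=−3..3 at α=1.1454, β=2.5948, γ=5.9134.
cos(β/2)=0.270003, sin(β/2)=0.962859
d^3_{-3,1}: single k=4 term ⇒ +0.242681;  D = -0.191060-0.149632i
d^3_{-2,1}: k∈[3..4] ⇒ +0.111128 -0.706616 = -0.595487;  D = +0.527917-0.275516i
d^3_{-1,1}: k∈[2..4] ⇒ +0.029563 -0.501279 +0.796851 = +0.325136;  D = +0.018072+0.324633i
d^3_{0,1}: k∈[1..3] ⇒ +0.004786 -0.182603 +0.774059 = +0.596242;  D = +0.555939+0.215491i
d^3_{1,1}: k∈[0..2] ⇒ +0.000387 -0.039418 +0.375959 = +0.336929;  D = +0.240564-0.235902i
d^3_{2,1}: k∈[0..1] ⇒ -0.004369 +0.111128 = +0.106759;  D = -0.036629-0.100279i
d^3_{3,1}: single k=0 term ⇒ +0.019083;  D = -0.019029-0.001433i
Y_3^{m'}(θ=2.8384,φ=4.8899) and Σ D·Y over m':
  (-0.1911-0.1496i)·(-0.0056-0.0096i)  (+0.5279-0.2755i)·(+0.0815-0.0302i)  (+0.0181+0.3246i)·(+0.0606+0.3376i)  (+0.5559+0.2155i)·(-0.5536+0.0000i)  (+0.2406-0.2359i)·(-0.0606+0.3376i)  (-0.0366-0.1003i)·(+0.0815+0.0302i)  (-0.0190-0.0014i)·(+0.0056-0.0096i)
Y_3^1(R⁻¹ n̂) = -0.316895-0.042889i

Re=-0.3169 Im=-0.0429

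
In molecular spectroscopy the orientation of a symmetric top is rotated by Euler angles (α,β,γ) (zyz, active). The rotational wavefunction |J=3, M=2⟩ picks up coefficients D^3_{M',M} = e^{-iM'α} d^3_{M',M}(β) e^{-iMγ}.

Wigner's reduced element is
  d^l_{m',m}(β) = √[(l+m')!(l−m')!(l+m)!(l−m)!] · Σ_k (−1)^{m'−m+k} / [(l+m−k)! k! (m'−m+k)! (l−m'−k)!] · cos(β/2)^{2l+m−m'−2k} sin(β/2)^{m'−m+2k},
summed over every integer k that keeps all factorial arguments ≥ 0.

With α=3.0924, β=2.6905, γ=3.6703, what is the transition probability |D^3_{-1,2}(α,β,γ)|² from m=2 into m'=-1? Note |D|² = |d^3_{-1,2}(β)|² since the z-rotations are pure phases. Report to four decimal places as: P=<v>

P=0.3098

Split into d^3_{-1,2}(β=2.6905) × two z-phases.
Half-angle: c=0.223639, s=0.974672. N=√(2·24·120·1)=75.894664
The bounds max(0,m−m')=3 and min(l+m,l−m')=4 give 2 terms
  k=3: (−1)^0·75.8947/(12)·0.2236^3·0.9747^3 = +0.065501
  k=4: (−1)^1·75.8947/(24)·0.2236^1·0.9747^5 = -0.622071
d^3_{-1,2}(2.6905) = +0.065501 -0.622071 = -0.556570
|D^3_{-1,2}|² = |d^3_{-1,2}(β)|² = (-0.556570)² = 0.309770 (the z-rotation phases have unit modulus)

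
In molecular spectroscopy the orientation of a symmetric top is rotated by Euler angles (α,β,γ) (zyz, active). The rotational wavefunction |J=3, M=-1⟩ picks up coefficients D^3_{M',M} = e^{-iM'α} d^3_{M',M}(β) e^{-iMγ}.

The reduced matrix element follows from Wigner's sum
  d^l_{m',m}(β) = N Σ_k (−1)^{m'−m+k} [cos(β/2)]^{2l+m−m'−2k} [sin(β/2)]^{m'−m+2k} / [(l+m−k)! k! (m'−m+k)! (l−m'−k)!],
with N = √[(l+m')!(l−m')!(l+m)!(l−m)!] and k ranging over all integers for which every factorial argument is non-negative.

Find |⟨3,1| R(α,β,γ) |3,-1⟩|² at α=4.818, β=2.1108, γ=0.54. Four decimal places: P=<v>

D^3_{1,-1}(4.818,2.1108,0.54) = e^{-i·1·4.818}·d^3_{1,-1}(2.1108)·e^{-i·-1·0.54}. Compute d first:
c=cos(2.1108/2)=0.492880, s=sin(2.1108/2)=0.870097; N=√[24·2·2·24]=48.000000
Admissible k: 0..2 (factorial args all ≥0)
  k=0: (−1)^2·48.0000/(8)·0.4929^4·0.8701^2 = +0.268072
  k=1: (−1)^3·48.0000/(6)·0.4929^2·0.8701^4 = -1.113893
  k=2: (−1)^4·48.0000/(48)·0.4929^0·0.8701^6 = +0.433918
d^3_{1,-1}(2.1108) = +0.268072 -1.113893 +0.433918 = -0.411904
|D^3_{1,-1}|² = |d^3_{1,-1}(β)|² = (-0.411904)² = 0.169665 (the z-rotation phases have unit modulus)

P=0.1697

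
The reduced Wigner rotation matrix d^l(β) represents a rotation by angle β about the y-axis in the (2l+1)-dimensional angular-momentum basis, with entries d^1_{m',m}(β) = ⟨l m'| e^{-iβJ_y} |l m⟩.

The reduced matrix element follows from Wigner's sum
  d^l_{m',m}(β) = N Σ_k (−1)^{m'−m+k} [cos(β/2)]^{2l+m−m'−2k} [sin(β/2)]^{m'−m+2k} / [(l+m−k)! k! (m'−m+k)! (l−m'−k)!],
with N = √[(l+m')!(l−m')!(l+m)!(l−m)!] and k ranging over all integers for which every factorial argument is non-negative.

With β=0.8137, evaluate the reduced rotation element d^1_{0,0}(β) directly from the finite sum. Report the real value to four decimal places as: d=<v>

d^1_{0,0}(β=0.8137) via Wigner's sum:
c=cos(0.8137/2)=0.918372, s=sin(0.8137/2)=0.395718; N=√[1·1·1·1]=1.000000
k: max(0,(0)−(0))=0 … min(1+(0),1−(0))=1
  k=0: (−1)^0·1.0000/(1)·0.9184^2·0.3957^0 = +0.843407
  k=1: (−1)^1·1.0000/(1)·0.9184^0·0.3957^2 = -0.156593
d^1_{0,0}(0.8137) = +0.843407 -0.156593 = +0.686814

d=0.6868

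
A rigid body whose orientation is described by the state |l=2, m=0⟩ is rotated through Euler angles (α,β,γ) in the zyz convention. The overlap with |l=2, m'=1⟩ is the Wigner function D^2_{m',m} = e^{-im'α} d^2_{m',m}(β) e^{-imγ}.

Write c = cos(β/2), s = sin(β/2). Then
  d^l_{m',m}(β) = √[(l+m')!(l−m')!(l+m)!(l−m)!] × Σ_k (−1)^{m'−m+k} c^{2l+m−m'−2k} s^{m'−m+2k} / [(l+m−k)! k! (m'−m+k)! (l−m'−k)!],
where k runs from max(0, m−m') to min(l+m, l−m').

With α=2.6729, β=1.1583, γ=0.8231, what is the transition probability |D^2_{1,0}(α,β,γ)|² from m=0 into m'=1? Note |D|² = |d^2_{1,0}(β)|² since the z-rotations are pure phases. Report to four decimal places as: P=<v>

P=0.2023

Split into d^2_{1,0}(β=1.1583) × two z-phases.
c=cos(1.1583/2)=0.836928, s=sin(1.1583/2)=0.547313; N=√[6·1·2·2]=4.898979
k: max(0,(0)−(1))=0 … min(2+(0),2−(1))=1
  k=0: (−1)^1·4.8990/(2)·0.8369^3·0.5473^1 = -0.785915
  k=1: (−1)^2·4.8990/(2)·0.8369^1·0.5473^3 = +0.336102
d^2_{1,0}(1.1583) = -0.785915 +0.336102 = -0.449814
|D^2_{1,0}|² = |d^2_{1,0}(β)|² = (-0.449814)² = 0.202332 (the z-rotation phases have unit modulus)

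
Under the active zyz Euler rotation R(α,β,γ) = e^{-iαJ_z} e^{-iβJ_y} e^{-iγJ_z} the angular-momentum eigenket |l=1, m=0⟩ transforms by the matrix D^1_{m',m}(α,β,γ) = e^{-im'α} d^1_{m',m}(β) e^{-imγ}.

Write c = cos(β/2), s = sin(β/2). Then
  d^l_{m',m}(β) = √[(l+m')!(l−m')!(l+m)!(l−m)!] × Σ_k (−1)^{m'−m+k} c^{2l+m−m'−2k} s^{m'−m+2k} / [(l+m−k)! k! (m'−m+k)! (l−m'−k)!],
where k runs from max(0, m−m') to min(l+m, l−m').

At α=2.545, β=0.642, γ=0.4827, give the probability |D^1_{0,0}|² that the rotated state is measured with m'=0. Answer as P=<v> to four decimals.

D^1_{0,0}(2.545,0.642,0.4827) = e^{-i·0·2.545}·d^1_{0,0}(0.642)·e^{-i·0·0.4827}. Compute d first:
With c≡cos(β/2)=0.948920 and s≡sin(β/2)=0.315516, N=[1·1·1·1]^{1/2}=1.000000
The bounds max(0,m−m')=0 and min(l+m,l−m')=1 give 2 terms
  k=0: (−1)^0·1.0000/(1)·0.9489^2·0.3155^0 = +0.900450
  k=1: (−1)^1·1.0000/(1)·0.9489^0·0.3155^2 = -0.099550
d^1_{0,0}(0.642) = +0.900450 -0.099550 = +0.800900
|D^1_{0,0}|² = |d^1_{0,0}(β)|² = (+0.800900)² = 0.641440 (the z-rotation phases have unit modulus)

P=0.6414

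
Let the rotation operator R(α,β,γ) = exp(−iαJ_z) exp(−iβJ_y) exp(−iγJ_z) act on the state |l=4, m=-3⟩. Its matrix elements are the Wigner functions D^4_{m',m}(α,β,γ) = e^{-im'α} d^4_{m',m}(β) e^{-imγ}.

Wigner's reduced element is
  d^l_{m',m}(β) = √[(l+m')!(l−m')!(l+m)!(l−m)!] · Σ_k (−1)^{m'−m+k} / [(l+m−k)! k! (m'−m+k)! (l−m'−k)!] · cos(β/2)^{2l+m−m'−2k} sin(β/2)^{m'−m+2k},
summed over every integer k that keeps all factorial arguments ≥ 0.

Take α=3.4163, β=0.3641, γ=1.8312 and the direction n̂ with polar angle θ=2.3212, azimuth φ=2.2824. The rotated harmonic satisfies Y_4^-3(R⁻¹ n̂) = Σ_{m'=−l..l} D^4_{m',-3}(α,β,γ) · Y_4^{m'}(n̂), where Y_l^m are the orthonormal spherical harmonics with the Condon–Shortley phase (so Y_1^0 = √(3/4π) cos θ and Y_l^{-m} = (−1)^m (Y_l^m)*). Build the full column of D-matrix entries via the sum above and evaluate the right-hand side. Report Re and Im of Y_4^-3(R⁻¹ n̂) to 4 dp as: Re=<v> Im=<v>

Need the full column D^4_{m',-3} for m'=−4..4 at α=3.4163, β=0.3641, γ=1.8312.
cos(β/2)=0.983475, sin(β/2)=0.181046
d^4_{-4,-3}: single k=1 term ⇒ +0.455697;  D = +0.434081+0.138686i
d^4_{-3,-3}: k∈[0..1] ⇒ +0.875196 -0.207613 = +0.667583;  D = -0.667184-0.023052i
d^4_{-2,-3}: k∈[0..1] ⇒ -0.602830 +0.061287 = -0.541543;  D = -0.526000+0.128816i
d^4_{-1,-3}: k∈[0..1] ⇒ +0.235411 -0.013296 = +0.222115;  D = -0.193319+0.109376i
d^4_{0,-3}: k∈[0..1] ⇒ -0.064602 +0.002189 = -0.062413;  D = -0.043947+0.044317i
d^4_{1,-3}: k∈[0..1] ⇒ +0.013296 -0.000270 = +0.013026;  D = -0.006319+0.011390i
d^4_{2,-3}: k∈[0..1] ⇒ -0.002077 +0.000023 = -0.002053;  D = -0.000472+0.001999i
d^4_{3,-3}: k∈[0..1] ⇒ +0.000238 -0.000001 = +0.000237;  D = +0.000010+0.000237i
d^4_{4,-3}: single k=0 term ⇒ -0.000018;  D = +0.000006+0.000017i
Y_4^{m'}(θ=2.3212,φ=2.2824) and Σ D·Y over m':
  (+0.4341+0.1387i)·(-0.1212-0.0368i)  (-0.6672-0.0231i)·(-0.2823+0.1785i)  (-0.5260+0.1288i)·(-0.0594+0.3992i)  (-0.1933+0.1094i)·(+0.0393+0.0456i)  (-0.0439+0.0443i)·(-0.3578+0.0000i)  (-0.0063+0.0114i)·(-0.0393+0.0456i)  (-0.0005+0.0020i)·(-0.0594-0.3992i)  (+0.0000+0.0002i)·(+0.2823+0.1785i)  (+0.0000+0.0000i)·(-0.1212+0.0368i)
Y_4^-3(R⁻¹ n̂) = +0.128381-0.384009i

Re=0.1284 Im=-0.3840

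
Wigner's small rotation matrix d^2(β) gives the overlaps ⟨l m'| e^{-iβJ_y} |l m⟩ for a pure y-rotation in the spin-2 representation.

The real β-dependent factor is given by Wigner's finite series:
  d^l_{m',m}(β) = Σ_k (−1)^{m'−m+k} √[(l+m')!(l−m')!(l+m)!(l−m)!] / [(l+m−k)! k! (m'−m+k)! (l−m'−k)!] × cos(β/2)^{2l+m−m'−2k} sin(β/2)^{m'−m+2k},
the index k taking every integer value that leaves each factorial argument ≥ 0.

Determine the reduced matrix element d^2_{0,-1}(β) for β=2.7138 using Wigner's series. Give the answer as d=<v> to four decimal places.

d^2_{0,-1}(β=2.7138) via Wigner's sum:
Half-angle: c=0.212269, s=0.977211. N=√(2·2·1·6)=4.898979
k∈{0,1} keeps every argument non-negative
  k=0: (−1)^1·4.8990/(2)·0.2123^3·0.9772^1 = -0.022894
  k=1: (−1)^2·4.8990/(2)·0.2123^1·0.9772^3 = +0.485208
d^2_{0,-1}(2.7138) = -0.022894 +0.485208 = +0.462314

d=0.4623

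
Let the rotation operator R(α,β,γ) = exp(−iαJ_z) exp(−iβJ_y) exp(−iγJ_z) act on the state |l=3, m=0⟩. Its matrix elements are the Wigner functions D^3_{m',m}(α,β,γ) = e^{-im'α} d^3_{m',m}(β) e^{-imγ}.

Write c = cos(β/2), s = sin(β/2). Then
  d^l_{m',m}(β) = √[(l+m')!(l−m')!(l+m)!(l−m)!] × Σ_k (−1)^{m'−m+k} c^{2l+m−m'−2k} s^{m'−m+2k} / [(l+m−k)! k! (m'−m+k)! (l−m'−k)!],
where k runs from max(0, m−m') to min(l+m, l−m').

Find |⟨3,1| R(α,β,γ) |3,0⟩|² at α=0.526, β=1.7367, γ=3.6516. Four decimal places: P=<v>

P=0.1360

First d^3_{1,0}(β=1.7367), then the phase factors e^{-i(1)α} and e^{-i(0)γ}:
c=cos(1.7367/2)=0.646087, s=sin(1.7367/2)=0.763264; N=√[24·2·6·6]=41.569219
Admissible k: 0..2 (factorial args all ≥0)
  k=0: (−1)^1·41.5692/(12)·0.6461^5·0.7633^1 = -0.297659
  k=1: (−1)^2·41.5692/(4)·0.6461^3·0.7633^3 = +1.246260
  k=2: (−1)^3·41.5692/(12)·0.6461^1·0.7633^5 = -0.579769
d^3_{1,0}(1.7367) = -0.297659 +1.246260 -0.579769 = +0.368831
|D^3_{1,0}|² = |d^3_{1,0}(β)|² = (+0.368831)² = 0.136037 (the z-rotation phases have unit modulus)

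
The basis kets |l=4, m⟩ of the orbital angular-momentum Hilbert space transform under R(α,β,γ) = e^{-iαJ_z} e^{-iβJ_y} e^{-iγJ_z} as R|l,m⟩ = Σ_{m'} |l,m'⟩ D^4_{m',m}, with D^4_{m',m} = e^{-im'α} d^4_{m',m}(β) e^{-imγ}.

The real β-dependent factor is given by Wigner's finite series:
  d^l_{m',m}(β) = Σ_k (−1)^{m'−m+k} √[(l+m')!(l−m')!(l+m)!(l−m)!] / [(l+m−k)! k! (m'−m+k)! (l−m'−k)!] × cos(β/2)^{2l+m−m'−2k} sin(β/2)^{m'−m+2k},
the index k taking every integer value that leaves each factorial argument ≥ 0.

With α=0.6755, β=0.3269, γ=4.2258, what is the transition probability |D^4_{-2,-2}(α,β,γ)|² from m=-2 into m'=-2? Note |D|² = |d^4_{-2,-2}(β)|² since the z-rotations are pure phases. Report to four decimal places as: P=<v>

P=0.3782

D^4_{-2,-2}(0.6755,0.3269,4.2258) = e^{-i·-2·0.6755}·d^4_{-2,-2}(0.3269)·e^{-i·-2·4.2258}. Compute d first:
Half-angle: c=0.986672, s=0.162723. N=√(2·720·2·720)=1440.000000
The bounds max(0,m−m')=0 and min(l+m,l−m')=2 give 3 terms
  k=0: (−1)^0·1440.0000/(1440)·0.9867^8·0.1627^0 = +0.898218
  k=1: (−1)^1·1440.0000/(120)·0.9867^6·0.1627^2 = -0.293168
  k=2: (−1)^2·1440.0000/(96)·0.9867^4·0.1627^4 = +0.009967
d^4_{-2,-2}(0.3269) = +0.898218 -0.293168 +0.009967 = +0.615017
|D^4_{-2,-2}|² = |d^4_{-2,-2}(β)|² = (+0.615017)² = 0.378246 (the z-rotation phases have unit modulus)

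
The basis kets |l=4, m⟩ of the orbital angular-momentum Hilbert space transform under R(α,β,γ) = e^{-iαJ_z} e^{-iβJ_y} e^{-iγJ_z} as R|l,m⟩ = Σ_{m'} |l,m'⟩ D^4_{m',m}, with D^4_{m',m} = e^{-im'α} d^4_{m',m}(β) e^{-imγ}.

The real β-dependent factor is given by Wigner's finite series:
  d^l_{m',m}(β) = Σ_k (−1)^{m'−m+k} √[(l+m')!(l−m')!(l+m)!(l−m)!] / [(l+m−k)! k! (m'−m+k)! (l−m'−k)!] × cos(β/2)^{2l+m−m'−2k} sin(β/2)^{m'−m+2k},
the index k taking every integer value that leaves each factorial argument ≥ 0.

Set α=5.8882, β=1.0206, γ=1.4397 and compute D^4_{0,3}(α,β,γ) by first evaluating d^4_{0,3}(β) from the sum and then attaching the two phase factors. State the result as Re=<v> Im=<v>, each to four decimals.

D^4_{0,3}(5.8882,1.0206,1.4397) = e^{-i·0·5.8882}·d^4_{0,3}(1.0206)·e^{-i·3·1.4397}. Compute d first:
With c≡cos(β/2)=0.872598 and s≡sin(β/2)=0.488439, N=[24·24·5040·1]^{1/2}=1703.830978
k: max(0,(3)−(0))=3 … min(4+(3),4−(0))=4
  k=3: (−1)^0·1703.8310/(144)·0.8726^5·0.4884^3 = +0.697535
  k=4: (−1)^1·1703.8310/(144)·0.8726^3·0.4884^5 = -0.218554
d^4_{0,3}(1.0206) = +0.697535 -0.218554 = +0.478981
D = (+1.000000+0.000000i)·(+0.478981)·(-0.383228+0.923654i) = -0.183559+0.442413i

Re=-0.1836 Im=0.4424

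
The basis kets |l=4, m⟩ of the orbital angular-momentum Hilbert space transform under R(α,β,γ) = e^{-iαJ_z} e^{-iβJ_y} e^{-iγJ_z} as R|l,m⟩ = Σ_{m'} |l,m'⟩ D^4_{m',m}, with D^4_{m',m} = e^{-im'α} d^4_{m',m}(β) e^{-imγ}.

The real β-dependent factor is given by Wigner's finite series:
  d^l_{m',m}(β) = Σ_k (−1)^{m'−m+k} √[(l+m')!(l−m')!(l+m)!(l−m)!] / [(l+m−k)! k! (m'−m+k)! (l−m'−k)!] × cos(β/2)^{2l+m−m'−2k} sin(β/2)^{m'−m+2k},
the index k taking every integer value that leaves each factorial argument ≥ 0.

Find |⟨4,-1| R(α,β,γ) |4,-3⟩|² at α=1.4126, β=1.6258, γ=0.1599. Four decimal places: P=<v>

P=0.1445

First d^4_{-1,-3}(β=1.6258), then the phase factors e^{-i(-1)α} and e^{-i(-3)γ}:
With c≡cos(β/2)=0.687395 and s≡sin(β/2)=0.726284, N=[6·120·1·5040]^{1/2}=1904.940944
Admissible k: 0..1 (factorial args all ≥0)
  k=0: (−1)^2·1904.9409/(240)·0.6874^6·0.7263^2 = +0.441694
  k=1: (−1)^3·1904.9409/(144)·0.6874^4·0.7263^4 = -0.821807
d^4_{-1,-3}(1.6258) = +0.441694 -0.821807 = -0.380113
|D^4_{-1,-3}|² = |d^4_{-1,-3}(β)|² = (-0.380113)² = 0.144486 (the z-rotation phases have unit modulus)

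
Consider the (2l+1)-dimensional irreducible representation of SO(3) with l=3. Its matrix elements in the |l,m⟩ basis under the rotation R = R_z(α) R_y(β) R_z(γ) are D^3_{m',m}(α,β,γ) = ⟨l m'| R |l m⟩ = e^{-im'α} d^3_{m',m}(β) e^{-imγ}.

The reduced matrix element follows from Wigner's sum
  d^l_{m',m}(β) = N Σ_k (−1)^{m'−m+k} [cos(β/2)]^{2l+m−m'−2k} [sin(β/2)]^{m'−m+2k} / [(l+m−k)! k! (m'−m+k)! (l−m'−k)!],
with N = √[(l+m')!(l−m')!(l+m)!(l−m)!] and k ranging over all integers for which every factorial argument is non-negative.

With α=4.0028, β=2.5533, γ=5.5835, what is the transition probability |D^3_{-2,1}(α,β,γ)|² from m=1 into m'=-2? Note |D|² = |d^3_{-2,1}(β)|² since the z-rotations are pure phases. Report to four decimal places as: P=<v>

P=0.3612

Split into d^3_{-2,1}(β=2.5533) × two z-phases.
Half-angle: c=0.289923, s=0.957050. N=√(1·120·24·2)=75.894664
The bounds max(0,m−m')=3 and min(l+m,l−m')=4 give 2 terms
  k=3: (−1)^0·75.8947/(12)·0.2899^3·0.9570^3 = +0.135108
  k=4: (−1)^1·75.8947/(24)·0.2899^1·0.9570^5 = -0.736132
d^3_{-2,1}(2.5533) = +0.135108 -0.736132 = -0.601024
|D^3_{-2,1}|² = |d^3_{-2,1}(β)|² = (-0.601024)² = 0.361230 (the z-rotation phases have unit modulus)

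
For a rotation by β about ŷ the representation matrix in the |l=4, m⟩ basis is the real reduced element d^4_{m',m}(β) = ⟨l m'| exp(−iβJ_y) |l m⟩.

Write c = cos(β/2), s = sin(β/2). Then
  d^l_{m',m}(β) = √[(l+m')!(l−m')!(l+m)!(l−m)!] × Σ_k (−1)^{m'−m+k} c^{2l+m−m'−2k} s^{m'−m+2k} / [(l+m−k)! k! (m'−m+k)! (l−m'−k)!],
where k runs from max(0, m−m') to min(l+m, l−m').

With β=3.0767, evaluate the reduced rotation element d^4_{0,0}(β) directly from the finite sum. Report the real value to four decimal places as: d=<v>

d^4_{0,0}(β=3.0767) via Wigner's sum:
Half-angle: c=0.032441, s=0.999474. N=√(24·24·24·24)=576.000000
k: max(0,(0)−(0))=0 … min(4+(0),4−(0))=4
  k=0: (−1)^0·576.0000/(576)·0.0324^8·0.9995^0 = +0.000000
  k=1: (−1)^1·576.0000/(36)·0.0324^6·0.9995^2 = -0.000000
  k=2: (−1)^2·576.0000/(16)·0.0324^4·0.9995^4 = +0.000040
  k=3: (−1)^3·576.0000/(36)·0.0324^2·0.9995^6 = -0.016785
  k=4: (−1)^4·576.0000/(576)·0.0324^0·0.9995^8 = +0.995797
d^4_{0,0}(3.0767) = +0.000000 -0.000000 +0.000040 -0.016785 +0.995797 = +0.979052

d=0.9791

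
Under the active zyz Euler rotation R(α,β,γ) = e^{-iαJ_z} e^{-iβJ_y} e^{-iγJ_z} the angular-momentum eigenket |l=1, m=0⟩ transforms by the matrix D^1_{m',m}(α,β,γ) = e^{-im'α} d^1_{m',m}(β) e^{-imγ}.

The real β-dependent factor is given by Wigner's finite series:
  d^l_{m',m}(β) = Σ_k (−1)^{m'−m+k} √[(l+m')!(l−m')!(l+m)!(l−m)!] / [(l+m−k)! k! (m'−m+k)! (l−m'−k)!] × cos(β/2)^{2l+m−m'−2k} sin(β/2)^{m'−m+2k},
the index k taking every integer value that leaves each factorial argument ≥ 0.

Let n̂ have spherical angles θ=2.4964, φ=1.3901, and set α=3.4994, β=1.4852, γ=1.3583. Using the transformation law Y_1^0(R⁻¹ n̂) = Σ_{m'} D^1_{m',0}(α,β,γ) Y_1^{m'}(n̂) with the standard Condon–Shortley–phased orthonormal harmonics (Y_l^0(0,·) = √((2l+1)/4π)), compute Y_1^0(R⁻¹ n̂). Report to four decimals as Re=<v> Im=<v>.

Re=-0.1835 Im=0.0000

Need the full column D^1_{m',0} for m'=−1..1 at α=3.4994, β=1.4852, γ=1.3583.
cos(β/2)=0.736713, sin(β/2)=0.676206
d^1_{-1,0}: single k=1 term ⇒ +0.704518;  D = -0.659899-0.246737i
d^1_{0,0}: k∈[0..1] ⇒ +0.542746 -0.457254 = +0.085492;  D = +0.085492+0.000000i
d^1_{1,0}: single k=0 term ⇒ -0.704518;  D = +0.659899-0.246737i
Y_1^{m'}(θ=2.4964,φ=1.3901) and Σ D·Y over m':
  (-0.6599-0.2467i)·(+0.0373-0.2044i)  (+0.0855+0.0000i)·(-0.3904+0.0000i)  (+0.6599-0.2467i)·(-0.0373-0.2044i)
Y_1^0(R⁻¹ n̂) = -0.183510+0.000000i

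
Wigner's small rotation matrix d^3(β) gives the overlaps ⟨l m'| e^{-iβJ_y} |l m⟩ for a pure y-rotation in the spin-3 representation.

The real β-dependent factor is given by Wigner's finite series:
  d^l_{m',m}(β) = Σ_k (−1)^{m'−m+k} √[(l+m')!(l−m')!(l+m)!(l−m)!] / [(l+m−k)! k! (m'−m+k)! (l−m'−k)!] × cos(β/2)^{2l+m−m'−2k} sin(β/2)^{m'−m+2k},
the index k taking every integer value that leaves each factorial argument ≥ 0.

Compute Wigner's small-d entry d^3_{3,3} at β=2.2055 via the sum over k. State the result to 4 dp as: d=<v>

d=0.0084

d^3_{3,3}(β=2.2055) via Wigner's sum:
Half-angle: c=0.451144, s=0.892451. N=√(720·1·720·1)=720.000000
Admissible k: 0..0 (factorial args all ≥0)
  k=0: (−1)^0·720.0000/(720)·0.4511^6·0.8925^0 = +0.008431
d^3_{3,3}(2.2055) = +0.008431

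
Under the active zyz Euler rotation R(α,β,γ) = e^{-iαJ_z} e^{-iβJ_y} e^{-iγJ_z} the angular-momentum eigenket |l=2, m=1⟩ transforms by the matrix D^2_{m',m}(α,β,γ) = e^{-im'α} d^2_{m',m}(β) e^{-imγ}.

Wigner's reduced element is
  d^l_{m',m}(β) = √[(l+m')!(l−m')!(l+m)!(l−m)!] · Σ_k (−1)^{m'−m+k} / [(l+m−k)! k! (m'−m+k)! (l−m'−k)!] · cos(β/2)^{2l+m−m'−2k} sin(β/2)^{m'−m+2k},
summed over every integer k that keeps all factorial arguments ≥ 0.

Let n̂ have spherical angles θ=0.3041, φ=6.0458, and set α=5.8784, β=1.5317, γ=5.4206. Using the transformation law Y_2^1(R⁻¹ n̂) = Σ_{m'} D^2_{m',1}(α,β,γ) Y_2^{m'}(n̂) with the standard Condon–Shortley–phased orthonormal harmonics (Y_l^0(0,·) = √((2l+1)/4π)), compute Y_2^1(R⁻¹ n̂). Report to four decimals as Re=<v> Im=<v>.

Re=0.1670 Im=0.1753

Need the full column D^2_{m',1} for m'=−2..2 at α=5.8784, β=1.5317, γ=5.4206.
cos(β/2)=0.720793, sin(β/2)=0.693150
d^2_{-2,1}: single k=3 term ⇒ +0.480090;  D = +0.479415+0.025440i
d^2_{-1,1}: k∈[2..3] ⇒ +0.748854 -0.230839 = +0.518015;  D = +0.464674+0.228950i
d^2_{0,1}: k∈[1..2] ⇒ +0.635822 -0.587987 = +0.047834;  D = +0.031115+0.036331i
d^2_{1,1}: k∈[0..1] ⇒ +0.269925 -0.748854 = -0.478929;  D = -0.143100-0.457051i
d^2_{2,1}: single k=0 term ⇒ -0.519146;  D = +0.052530-0.516482i
Y_2^{m'}(θ=0.3041,φ=6.0458) and Σ D·Y over m':
  (+0.4794+0.0254i)·(+0.0308+0.0158i)  (+0.4647+0.2290i)·(+0.2145+0.0519i)  (+0.0311+0.0363i)·(+0.5459+0.0000i)  (-0.1431-0.4571i)·(-0.2145+0.0519i)  (+0.0525-0.5165i)·(+0.0308-0.0158i)
Y_2^1(R⁻¹ n̂) = +0.167014+0.175322i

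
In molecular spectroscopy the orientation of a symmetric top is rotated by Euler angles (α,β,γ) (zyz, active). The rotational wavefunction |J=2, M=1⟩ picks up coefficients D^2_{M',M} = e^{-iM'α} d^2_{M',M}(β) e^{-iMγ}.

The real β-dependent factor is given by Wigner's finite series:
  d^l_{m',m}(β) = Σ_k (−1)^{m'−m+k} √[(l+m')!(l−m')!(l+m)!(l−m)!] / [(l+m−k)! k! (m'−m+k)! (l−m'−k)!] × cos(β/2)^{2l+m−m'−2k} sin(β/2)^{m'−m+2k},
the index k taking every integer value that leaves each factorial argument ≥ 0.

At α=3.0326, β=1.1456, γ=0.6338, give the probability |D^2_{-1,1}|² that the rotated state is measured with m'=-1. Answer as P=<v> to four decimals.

P=0.2874

Split into d^2_{-1,1}(β=1.1456) × two z-phases.
c=cos(1.1456/2)=0.840387, s=sin(1.1456/2)=0.541987; N=√[1·6·6·1]=6.000000
Admissible k: 2..3 (factorial args all ≥0)
  k=2: (−1)^0·6.0000/(2)·0.8404^2·0.5420^2 = +0.622383
  k=3: (−1)^1·6.0000/(6)·0.8404^0·0.5420^4 = -0.086289
d^2_{-1,1}(1.1456) = +0.622383 -0.086289 = +0.536094
|D^2_{-1,1}|² = |d^2_{-1,1}(β)|² = (+0.536094)² = 0.287397 (the z-rotation phases have unit modulus)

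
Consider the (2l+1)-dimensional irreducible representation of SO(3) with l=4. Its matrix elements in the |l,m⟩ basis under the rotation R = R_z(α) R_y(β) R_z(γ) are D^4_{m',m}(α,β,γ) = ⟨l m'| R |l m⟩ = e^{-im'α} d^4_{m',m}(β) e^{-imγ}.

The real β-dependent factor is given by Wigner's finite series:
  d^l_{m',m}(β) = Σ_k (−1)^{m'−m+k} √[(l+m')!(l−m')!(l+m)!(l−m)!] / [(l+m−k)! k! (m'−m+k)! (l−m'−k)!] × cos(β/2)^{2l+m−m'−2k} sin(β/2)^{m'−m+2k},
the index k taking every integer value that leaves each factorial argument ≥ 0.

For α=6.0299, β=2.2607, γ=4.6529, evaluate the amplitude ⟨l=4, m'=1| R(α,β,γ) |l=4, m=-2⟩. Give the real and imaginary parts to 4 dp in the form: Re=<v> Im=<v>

D^4_{1,-2}(6.0299,2.2607,4.6529) = e^{-i·1·6.0299}·d^4_{1,-2}(2.2607)·e^{-i·-2·4.6529}. Compute d first:
With c≡cos(β/2)=0.426343 and s≡sin(β/2)=0.904561, N=[120·6·2·720]^{1/2}=1018.233765
The bounds max(0,m−m')=0 and min(l+m,l−m')=2 give 3 terms
  k=0: (−1)^3·1018.2338/(72)·0.4263^5·0.9046^3 = -0.147444
  k=1: (−1)^4·1018.2338/(48)·0.4263^3·0.9046^5 = +0.995577
  k=2: (−1)^5·1018.2338/(240)·0.4263^1·0.9046^7 = -0.896318
d^4_{1,-2}(2.2607) = -0.147444 +0.995577 -0.896318 = -0.048185
Attach z-rotation phases: D = e^{-i(1)(6.0299)}·(-0.048185)·e^{-i(-2)(4.6529)} = +0.047751+0.006452i

Re=0.0478 Im=0.0065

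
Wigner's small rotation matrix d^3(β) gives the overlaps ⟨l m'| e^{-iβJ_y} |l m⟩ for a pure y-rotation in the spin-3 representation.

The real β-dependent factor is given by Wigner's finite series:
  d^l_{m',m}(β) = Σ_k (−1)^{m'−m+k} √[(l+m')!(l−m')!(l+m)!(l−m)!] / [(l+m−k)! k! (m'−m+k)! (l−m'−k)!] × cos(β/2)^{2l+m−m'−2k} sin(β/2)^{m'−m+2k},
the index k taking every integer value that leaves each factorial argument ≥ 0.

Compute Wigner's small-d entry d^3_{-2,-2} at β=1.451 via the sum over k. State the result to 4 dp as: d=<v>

d^3_{-2,-2}(β=1.451) via Wigner's sum:
With c≡cos(β/2)=0.748168 and s≡sin(β/2)=0.663510, N=[1·120·1·120]^{1/2}=120.000000
Admissible k: 0..1 (factorial args all ≥0)
  k=0: (−1)^0·120.0000/(120)·0.7482^6·0.6635^0 = +0.175386
  k=1: (−1)^1·120.0000/(24)·0.7482^4·0.6635^2 = -0.689700
d^3_{-2,-2}(1.451) = +0.175386 -0.689700 = -0.514315

d=-0.5143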